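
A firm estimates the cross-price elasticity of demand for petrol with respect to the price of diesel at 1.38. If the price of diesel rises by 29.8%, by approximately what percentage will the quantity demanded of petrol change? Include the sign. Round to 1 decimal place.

%ΔQ ≈ ε × %ΔP of diesel = 1.38 × (29.8%) = 41.1%.

41.1%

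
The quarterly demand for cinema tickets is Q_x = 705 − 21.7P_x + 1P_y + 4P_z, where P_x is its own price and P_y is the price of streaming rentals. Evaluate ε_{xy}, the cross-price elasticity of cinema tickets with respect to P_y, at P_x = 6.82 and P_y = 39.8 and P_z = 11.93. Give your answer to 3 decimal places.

0.062

At P_x = 6.82 and P_y = 39.8 and P_z = 11.93: Q_x = 644.526.
∂Q_x/∂P_y = 1.
ε = (∂Q_x/∂P_y)(P_y/Q_x) = 1 × (39.8/644.526) ≈ 0.062.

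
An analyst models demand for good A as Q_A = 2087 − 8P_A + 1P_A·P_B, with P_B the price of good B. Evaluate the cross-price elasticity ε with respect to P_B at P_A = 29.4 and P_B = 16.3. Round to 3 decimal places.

0.206

At P_A = 29.4 and P_B = 16.3: Q_A = 2331.02.
∂Q_A/∂P_B = 1P_A = 1(29.4) = 29.4000.
ε = (∂Q_A/∂P_B)(P_B/Q_A) = 29.4000 × (16.3/2331.02) ≈ 0.206.
ε > 0: substitutes.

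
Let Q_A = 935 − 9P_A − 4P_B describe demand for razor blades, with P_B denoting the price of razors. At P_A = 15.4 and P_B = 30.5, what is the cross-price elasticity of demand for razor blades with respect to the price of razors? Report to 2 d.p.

At P_A = 15.4 and P_B = 30.5: Q_A = 674.4.
∂Q_A/∂P_B = -4.
ε = (∂Q_A/∂P_B)(P_B/Q_A) = -4 × (30.5/674.4) ≈ -0.18.

-0.18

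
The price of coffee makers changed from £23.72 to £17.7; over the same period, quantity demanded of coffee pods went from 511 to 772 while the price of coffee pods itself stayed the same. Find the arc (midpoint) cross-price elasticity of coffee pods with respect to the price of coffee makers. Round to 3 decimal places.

ΔQ_A = 772 − 511 = 261; ΔP_B = 17.7 − 23.72 = -6.02.
Midpoints: Q̄_A = 641.5, P̄_B = 20.71.
ε = (ΔQ_A/Q̄_A)/(ΔP_B/P̄_B) = (261/641.5)/(-6.02/20.71) ≈ -1.400.

-1.400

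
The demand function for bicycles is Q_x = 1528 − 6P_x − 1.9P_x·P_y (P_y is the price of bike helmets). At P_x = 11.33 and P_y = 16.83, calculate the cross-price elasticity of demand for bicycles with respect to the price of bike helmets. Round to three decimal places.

At P_x = 11.33 and P_y = 16.83: Q_x = 1097.721.
∂Q_x/∂P_y = -1.9P_x = -1.9(11.33) = -21.5270.
ε = (∂Q_x/∂P_y)(P_y/Q_x) = -21.5270 × (16.83/1097.721) ≈ -0.330.

-0.330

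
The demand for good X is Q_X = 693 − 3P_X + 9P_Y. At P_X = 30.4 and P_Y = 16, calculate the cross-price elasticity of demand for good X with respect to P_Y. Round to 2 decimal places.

0.19

At P_X = 30.4 and P_Y = 16: Q_X = 745.8.
∂Q_X/∂P_Y = 9.
ε = (∂Q_X/∂P_Y)(P_Y/Q_X) = 9 × (16/745.8) ≈ 0.19.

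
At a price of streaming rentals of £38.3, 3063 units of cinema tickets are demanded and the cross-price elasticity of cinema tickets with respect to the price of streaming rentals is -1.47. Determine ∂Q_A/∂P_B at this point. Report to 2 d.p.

ε = (∂Q_A/∂P_B)·(P_B/Q_A) ⇒ ∂Q_A/∂P_B = ε·Q_A/P_B = -1.47 × 3063/38.3 ≈ -117.56.

-117.56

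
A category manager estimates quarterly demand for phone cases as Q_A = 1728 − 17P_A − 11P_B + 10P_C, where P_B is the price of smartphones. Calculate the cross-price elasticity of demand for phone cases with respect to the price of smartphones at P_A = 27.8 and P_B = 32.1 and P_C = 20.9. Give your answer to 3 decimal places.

-0.318

At P_A = 27.8 and P_B = 32.1 and P_C = 20.9: Q_A = 1111.3.
∂Q_A/∂P_B = -11.
ε = (∂Q_A/∂P_B)(P_B/Q_A) = -11 × (32.1/1111.3) ≈ -0.318.
Since ε < 0, phone cases and smartphones are complements.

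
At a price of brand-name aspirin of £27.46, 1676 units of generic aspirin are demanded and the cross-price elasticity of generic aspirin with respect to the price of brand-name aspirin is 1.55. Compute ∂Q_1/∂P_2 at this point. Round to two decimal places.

94.60

ε = (∂Q_1/∂P_2)·(P_2/Q_1) ⇒ ∂Q_1/∂P_2 = ε·Q_1/P_2 = 1.55 × 1676/27.46 ≈ 94.60.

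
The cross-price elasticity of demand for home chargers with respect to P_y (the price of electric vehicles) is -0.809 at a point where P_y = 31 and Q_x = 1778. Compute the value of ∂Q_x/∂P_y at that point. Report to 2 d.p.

-46.40

ε = (∂Q_x/∂P_y)·(P_y/Q_x) ⇒ ∂Q_x/∂P_y = ε·Q_x/P_y = -0.809 × 1778/31 ≈ -46.40.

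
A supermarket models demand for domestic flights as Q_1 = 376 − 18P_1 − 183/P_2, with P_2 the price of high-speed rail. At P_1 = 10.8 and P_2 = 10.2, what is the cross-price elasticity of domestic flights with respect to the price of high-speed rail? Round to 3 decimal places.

At P_1 = 10.8 and P_2 = 10.2: Q_1 = 163.659.
∂Q_1/∂P_2 = 183/P_2² = 1.7589.
ε = (∂Q_1/∂P_2)(P_2/Q_1) = 1.7589 × (10.2/163.659) ≈ 0.110.
ε > 0: substitutes.

0.110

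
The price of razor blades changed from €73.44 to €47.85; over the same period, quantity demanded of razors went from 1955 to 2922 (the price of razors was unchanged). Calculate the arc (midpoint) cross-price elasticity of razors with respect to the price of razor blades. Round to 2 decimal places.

-0.94

ΔQ_A = 2922 − 1955 = 967; ΔP_B = 47.85 − 73.44 = -25.59.
Midpoints: Q̄_A = 2438.5, P̄_B = 60.64.
ε = (ΔQ_A/Q̄_A)/(ΔP_B/P̄_B) = (967/2438.5)/(-25.59/60.64) ≈ -0.94.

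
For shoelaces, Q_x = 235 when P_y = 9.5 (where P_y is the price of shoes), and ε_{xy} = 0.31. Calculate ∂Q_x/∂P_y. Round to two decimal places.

ε = (∂Q_x/∂P_y)·(P_y/Q_x) ⇒ ∂Q_x/∂P_y = ε·Q_x/P_y = 0.31 × 235/9.5 ≈ 7.67.

7.67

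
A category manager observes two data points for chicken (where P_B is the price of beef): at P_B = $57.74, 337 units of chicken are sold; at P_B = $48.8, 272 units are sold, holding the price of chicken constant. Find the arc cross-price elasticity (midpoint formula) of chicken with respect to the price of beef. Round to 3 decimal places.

1.272

ΔQ_A = 272 − 337 = -65; ΔP_B = 48.8 − 57.74 = -8.94.
Midpoints: Q̄_A = 304.5, P̄_B = 53.27.
ε = (ΔQ_A/Q̄_A)/(ΔP_B/P̄_B) = (-65/304.5)/(-8.94/53.27) ≈ 1.272.
ε > 0: chicken and beef are substitutes.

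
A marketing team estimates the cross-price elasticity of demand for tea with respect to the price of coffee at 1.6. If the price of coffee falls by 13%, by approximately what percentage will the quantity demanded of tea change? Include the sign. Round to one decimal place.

%ΔQ ≈ ε × %ΔP of coffee = 1.6 × (-13%) = -20.8%.
Demand for tea falls by about 20.8%.

-20.8%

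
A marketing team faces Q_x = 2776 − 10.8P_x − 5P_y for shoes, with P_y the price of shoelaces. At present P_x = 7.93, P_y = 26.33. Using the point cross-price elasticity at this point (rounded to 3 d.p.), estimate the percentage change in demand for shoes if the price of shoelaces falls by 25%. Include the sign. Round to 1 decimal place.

At P_x = 7.93, P_y = 26.33: Q_x = 2558.706.
∂Q_x/∂P_y = -5.
ε = (∂Q_x/∂P_y)(P_y/Q_x) = -5.0000 × 26.33/2558.706 ≈ -0.051.
%ΔQ_x ≈ ε × %ΔP_y = -0.051 × (-25%) = 1.3%.

1.3%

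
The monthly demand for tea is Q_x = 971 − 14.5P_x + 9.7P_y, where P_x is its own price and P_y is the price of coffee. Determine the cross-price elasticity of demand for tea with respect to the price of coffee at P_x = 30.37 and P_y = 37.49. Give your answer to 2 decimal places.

At P_x = 30.37 and P_y = 37.49: Q_x = 894.288.
∂Q_x/∂P_y = 9.7.
ε = (∂Q_x/∂P_y)(P_y/Q_x) = 9.7 × (37.49/894.288) ≈ 0.41.
Since ε > 0, tea and coffee are substitutes.

0.41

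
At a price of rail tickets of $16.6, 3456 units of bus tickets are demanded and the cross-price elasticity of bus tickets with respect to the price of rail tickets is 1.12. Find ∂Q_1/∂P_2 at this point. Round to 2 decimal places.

ε = (∂Q_1/∂P_2)·(P_2/Q_1) ⇒ ∂Q_1/∂P_2 = ε·Q_1/P_2 = 1.12 × 3456/16.6 ≈ 233.18.

233.18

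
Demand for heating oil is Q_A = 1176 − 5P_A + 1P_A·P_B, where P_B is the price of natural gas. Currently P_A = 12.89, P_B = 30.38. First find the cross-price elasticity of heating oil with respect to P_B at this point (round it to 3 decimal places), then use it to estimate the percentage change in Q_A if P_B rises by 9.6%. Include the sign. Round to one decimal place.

At P_A = 12.89, P_B = 30.38: Q_A = 1503.148.
∂Q_A/∂P_B = 1P_A = 12.8900.
ε = (∂Q_A/∂P_B)(P_B/Q_A) = 12.8900 × 30.38/1503.148 ≈ 0.261.
%ΔQ_A ≈ ε × %ΔP_B = 0.261 × (9.6%) = 2.5%.

2.5%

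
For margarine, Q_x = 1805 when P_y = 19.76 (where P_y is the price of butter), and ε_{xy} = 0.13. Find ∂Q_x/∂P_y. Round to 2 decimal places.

ε = (∂Q_x/∂P_y)·(P_y/Q_x) ⇒ ∂Q_x/∂P_y = ε·Q_x/P_y = 0.13 × 1805/19.76 ≈ 11.88.

11.88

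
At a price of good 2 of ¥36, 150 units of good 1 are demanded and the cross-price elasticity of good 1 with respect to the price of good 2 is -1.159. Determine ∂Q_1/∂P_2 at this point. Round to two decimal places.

-4.83

ε = (∂Q_1/∂P_2)·(P_2/Q_1) ⇒ ∂Q_1/∂P_2 = ε·Q_1/P_2 = -1.159 × 150/36 ≈ -4.83.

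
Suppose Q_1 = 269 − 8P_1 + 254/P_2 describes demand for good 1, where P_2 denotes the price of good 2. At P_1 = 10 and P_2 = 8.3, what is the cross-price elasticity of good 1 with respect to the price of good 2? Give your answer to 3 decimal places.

-0.139

At P_1 = 10 and P_2 = 8.3: Q_1 = 219.602.
∂Q_1/∂P_2 = −254/P_2² = -3.6870.
ε = (∂Q_1/∂P_2)(P_2/Q_1) = -3.6870 × (8.3/219.602) ≈ -0.139.
ε < 0: complements.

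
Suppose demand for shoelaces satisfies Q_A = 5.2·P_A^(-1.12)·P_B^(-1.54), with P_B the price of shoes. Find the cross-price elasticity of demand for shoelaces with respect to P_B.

In a log-linear (constant-elasticity) demand function, the coefficient on the exponent of P_B is the cross-price elasticity.
ε = -1.54. Negative, so shoelaces and shoes are complements.

-1.54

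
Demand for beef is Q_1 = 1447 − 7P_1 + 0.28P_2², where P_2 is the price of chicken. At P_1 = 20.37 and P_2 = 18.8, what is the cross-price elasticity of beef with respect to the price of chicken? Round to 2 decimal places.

At P_1 = 20.37 and P_2 = 18.8: Q_1 = 1403.373.
∂Q_1/∂P_2 = 0.56P_2 = 0.56(18.8) = 10.5280.
ε = (∂Q_1/∂P_2)(P_2/Q_1) = 10.5280 × (18.8/1403.373) ≈ 0.14.
ε > 0: substitutes.

0.14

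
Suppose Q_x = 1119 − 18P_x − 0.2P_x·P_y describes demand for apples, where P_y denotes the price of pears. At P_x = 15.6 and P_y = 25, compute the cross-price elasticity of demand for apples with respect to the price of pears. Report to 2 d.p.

At P_x = 15.6 and P_y = 25: Q_x = 760.2.
∂Q_x/∂P_y = -0.2P_x = -0.2(15.6) = -3.1200.
ε = (∂Q_x/∂P_y)(P_y/Q_x) = -3.1200 × (25/760.2) ≈ -0.10.

-0.10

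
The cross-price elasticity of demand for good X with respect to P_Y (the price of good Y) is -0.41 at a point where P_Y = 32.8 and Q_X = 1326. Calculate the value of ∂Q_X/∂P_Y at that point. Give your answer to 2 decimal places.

ε = (∂Q_X/∂P_Y)·(P_Y/Q_X) ⇒ ∂Q_X/∂P_Y = ε·Q_X/P_Y = -0.41 × 1326/32.8 ≈ -16.58.

-16.58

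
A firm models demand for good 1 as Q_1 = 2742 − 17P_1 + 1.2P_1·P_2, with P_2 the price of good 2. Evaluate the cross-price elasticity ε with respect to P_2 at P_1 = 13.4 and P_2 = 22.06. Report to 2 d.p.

At P_1 = 13.4 and P_2 = 22.06: Q_1 = 2868.925.
∂Q_1/∂P_2 = 1.2P_1 = 1.2(13.4) = 16.0800.
ε = (∂Q_1/∂P_2)(P_2/Q_1) = 16.0800 × (22.06/2868.925) ≈ 0.12.

0.12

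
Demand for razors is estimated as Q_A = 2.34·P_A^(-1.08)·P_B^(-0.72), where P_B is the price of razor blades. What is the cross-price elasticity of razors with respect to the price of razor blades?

-0.72

In a log-linear (constant-elasticity) demand function, the coefficient on the exponent of P_B is the cross-price elasticity.
ε = -0.72. Negative, so razors and razor blades are complements.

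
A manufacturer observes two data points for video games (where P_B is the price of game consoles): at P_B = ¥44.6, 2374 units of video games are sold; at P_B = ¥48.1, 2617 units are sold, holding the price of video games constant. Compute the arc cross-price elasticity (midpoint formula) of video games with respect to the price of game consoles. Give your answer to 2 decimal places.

ΔQ_A = 2617 − 2374 = 243; ΔP_B = 48.1 − 44.6 = 3.5.
Midpoints: Q̄_A = 2495.5, P̄_B = 46.35.
ε = (ΔQ_A/Q̄_A)/(ΔP_B/P̄_B) = (243/2495.5)/(3.5/46.35) ≈ 1.29.

1.29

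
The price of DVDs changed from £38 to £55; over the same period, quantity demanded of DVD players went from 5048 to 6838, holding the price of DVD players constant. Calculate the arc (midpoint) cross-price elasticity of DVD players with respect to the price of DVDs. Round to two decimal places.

0.82

ΔQ_A = 6838 − 5048 = 1790; ΔP_B = 55 − 38 = 17.
Midpoints: Q̄_A = 5943.0, P̄_B = 46.50.
ε = (ΔQ_A/Q̄_A)/(ΔP_B/P̄_B) = (1790/5943.0)/(17/46.50) ≈ 0.82.
ε > 0: DVD players and DVDs are substitutes.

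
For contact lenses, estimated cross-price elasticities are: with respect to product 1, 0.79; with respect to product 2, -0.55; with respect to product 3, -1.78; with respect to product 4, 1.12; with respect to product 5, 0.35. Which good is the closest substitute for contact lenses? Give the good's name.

product 4

Substitutes have ε > 0. Among the positive values, 1.12 (product 4) is largest.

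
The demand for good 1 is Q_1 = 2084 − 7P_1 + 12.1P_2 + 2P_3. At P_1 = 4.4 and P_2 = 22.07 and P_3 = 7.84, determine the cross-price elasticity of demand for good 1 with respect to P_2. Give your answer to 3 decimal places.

0.114

At P_1 = 4.4 and P_2 = 22.07 and P_3 = 7.84: Q_1 = 2335.927.
∂Q_1/∂P_2 = 12.1.
ε = (∂Q_1/∂P_2)(P_2/Q_1) = 12.1 × (22.07/2335.927) ≈ 0.114.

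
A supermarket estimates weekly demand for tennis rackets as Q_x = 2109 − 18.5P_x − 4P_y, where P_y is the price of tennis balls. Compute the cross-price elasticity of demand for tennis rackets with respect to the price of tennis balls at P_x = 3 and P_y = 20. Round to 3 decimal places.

At P_x = 3 and P_y = 20: Q_x = 1973.5.
∂Q_x/∂P_y = -4.
ε = (∂Q_x/∂P_y)(P_y/Q_x) = -4 × (20/1973.5) ≈ -0.041.

-0.041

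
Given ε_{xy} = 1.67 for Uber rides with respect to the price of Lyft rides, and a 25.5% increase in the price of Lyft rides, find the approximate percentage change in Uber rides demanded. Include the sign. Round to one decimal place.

42.6%

%ΔQ ≈ ε × %ΔP of Lyft rides = 1.67 × (25.5%) = 42.6%.
Demand for Uber rides rises by about 42.6%.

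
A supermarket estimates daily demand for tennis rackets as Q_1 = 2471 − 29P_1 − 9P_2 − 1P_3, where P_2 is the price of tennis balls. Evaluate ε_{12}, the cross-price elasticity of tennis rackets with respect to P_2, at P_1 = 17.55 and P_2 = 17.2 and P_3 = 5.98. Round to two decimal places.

-0.09

At P_1 = 17.55 and P_2 = 17.2 and P_3 = 5.98: Q_1 = 1801.27.
∂Q_1/∂P_2 = -9.
ε = (∂Q_1/∂P_2)(P_2/Q_1) = -9 × (17.2/1801.27) ≈ -0.09.
Since ε < 0, tennis rackets and tennis balls are complements.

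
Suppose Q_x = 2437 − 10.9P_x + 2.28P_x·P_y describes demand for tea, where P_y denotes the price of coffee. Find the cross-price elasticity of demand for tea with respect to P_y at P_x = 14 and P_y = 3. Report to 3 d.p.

At P_x = 14 and P_y = 3: Q_x = 2380.16.
∂Q_x/∂P_y = 2.28P_x = 2.28(14) = 31.9200.
ε = (∂Q_x/∂P_y)(P_y/Q_x) = 31.9200 × (3/2380.16) ≈ 0.040.

0.040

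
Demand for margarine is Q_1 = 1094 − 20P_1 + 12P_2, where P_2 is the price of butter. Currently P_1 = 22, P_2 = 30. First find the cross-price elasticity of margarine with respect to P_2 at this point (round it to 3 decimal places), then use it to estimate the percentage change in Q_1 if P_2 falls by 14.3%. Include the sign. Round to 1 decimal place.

-5.1%

At P_1 = 22, P_2 = 30: Q_1 = 1014.
∂Q_1/∂P_2 = 12.
ε = (∂Q_1/∂P_2)(P_2/Q_1) = 12.0000 × 30/1014 ≈ 0.355.
%ΔQ_1 ≈ ε × %ΔP_2 = 0.355 × (-14.3%) = -5.1%.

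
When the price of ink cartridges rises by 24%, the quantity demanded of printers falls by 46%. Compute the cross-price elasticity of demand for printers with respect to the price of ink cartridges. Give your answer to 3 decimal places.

-1.917

ε = (%ΔQ of printers) / (%ΔP of ink cartridges) = (-46%) / (24%) ≈ -1.917.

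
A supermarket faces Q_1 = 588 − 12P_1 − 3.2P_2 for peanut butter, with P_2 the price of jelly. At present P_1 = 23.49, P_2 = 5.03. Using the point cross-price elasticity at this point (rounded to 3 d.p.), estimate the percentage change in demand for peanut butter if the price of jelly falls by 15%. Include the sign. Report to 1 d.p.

At P_1 = 23.49, P_2 = 5.03: Q_1 = 290.024.
∂Q_1/∂P_2 = -3.2.
ε = (∂Q_1/∂P_2)(P_2/Q_1) = -3.2000 × 5.03/290.024 ≈ -0.055.
%ΔQ_1 ≈ ε × %ΔP_2 = -0.055 × (-15%) = 0.8%.

0.8%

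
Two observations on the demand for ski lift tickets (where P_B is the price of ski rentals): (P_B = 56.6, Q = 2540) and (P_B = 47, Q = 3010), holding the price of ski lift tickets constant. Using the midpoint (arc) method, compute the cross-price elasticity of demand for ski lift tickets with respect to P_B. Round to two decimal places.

-0.91

ΔQ_A = 3010 − 2540 = 470; ΔP_B = 47 − 56.6 = -9.6.
Midpoints: Q̄_A = 2775.0, P̄_B = 51.80.
ε = (ΔQ_A/Q̄_A)/(ΔP_B/P̄_B) = (470/2775.0)/(-9.6/51.80) ≈ -0.91.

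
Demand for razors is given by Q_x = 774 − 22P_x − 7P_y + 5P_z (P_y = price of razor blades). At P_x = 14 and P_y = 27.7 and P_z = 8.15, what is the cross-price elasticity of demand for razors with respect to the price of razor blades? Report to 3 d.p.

At P_x = 14 and P_y = 27.7 and P_z = 8.15: Q_x = 312.85.
∂Q_x/∂P_y = -7.
ε = (∂Q_x/∂P_y)(P_y/Q_x) = -7 × (27.7/312.85) ≈ -0.620.

-0.620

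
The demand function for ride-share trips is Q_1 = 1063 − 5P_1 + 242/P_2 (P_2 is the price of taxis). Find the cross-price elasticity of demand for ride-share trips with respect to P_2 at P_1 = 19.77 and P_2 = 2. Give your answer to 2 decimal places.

At P_1 = 19.77 and P_2 = 2: Q_1 = 1085.15.
∂Q_1/∂P_2 = −242/P_2² = -60.5000.
ε = (∂Q_1/∂P_2)(P_2/Q_1) = -60.5000 × (2/1085.15) ≈ -0.11.

-0.11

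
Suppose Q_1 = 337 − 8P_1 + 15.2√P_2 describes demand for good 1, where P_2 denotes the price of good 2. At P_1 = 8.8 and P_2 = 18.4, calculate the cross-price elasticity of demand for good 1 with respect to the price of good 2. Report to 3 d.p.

At P_1 = 8.8 and P_2 = 18.4: Q_1 = 331.801.
∂Q_1/∂P_2 = 15.2/(2√P_2) = 15.2/(2√18.4) = 1.7718.
ε = (∂Q_1/∂P_2)(P_2/Q_1) = 1.7718 × (18.4/331.801) ≈ 0.098.

0.098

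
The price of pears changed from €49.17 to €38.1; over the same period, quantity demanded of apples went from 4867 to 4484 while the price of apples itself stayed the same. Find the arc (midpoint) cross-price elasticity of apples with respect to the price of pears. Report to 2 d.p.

ΔQ_A = 4484 − 4867 = -383; ΔP_B = 38.1 − 49.17 = -11.07.
Midpoints: Q̄_A = 4675.5, P̄_B = 43.64.
ε = (ΔQ_A/Q̄_A)/(ΔP_B/P̄_B) = (-383/4675.5)/(-11.07/43.64) ≈ 0.32.
ε > 0: apples and pears are substitutes.

0.32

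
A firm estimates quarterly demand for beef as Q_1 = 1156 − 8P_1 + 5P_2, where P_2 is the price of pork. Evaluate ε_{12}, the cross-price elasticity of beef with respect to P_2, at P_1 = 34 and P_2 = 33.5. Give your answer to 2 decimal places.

At P_1 = 34 and P_2 = 33.5: Q_1 = 1051.5.
∂Q_1/∂P_2 = 5.
ε = (∂Q_1/∂P_2)(P_2/Q_1) = 5 × (33.5/1051.5) ≈ 0.16.

0.16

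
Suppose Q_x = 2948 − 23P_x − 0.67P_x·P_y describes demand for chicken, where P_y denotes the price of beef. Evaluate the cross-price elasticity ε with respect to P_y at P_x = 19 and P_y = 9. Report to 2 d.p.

At P_x = 19 and P_y = 9: Q_x = 2396.43.
∂Q_x/∂P_y = -0.67P_x = -0.67(19) = -12.7300.
ε = (∂Q_x/∂P_y)(P_y/Q_x) = -12.7300 × (9/2396.43) ≈ -0.05.

-0.05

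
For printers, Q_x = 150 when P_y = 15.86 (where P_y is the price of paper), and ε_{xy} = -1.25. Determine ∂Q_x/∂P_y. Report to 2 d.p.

ε = (∂Q_x/∂P_y)·(P_y/Q_x) ⇒ ∂Q_x/∂P_y = ε·Q_x/P_y = -1.25 × 150/15.86 ≈ -11.82.

-11.82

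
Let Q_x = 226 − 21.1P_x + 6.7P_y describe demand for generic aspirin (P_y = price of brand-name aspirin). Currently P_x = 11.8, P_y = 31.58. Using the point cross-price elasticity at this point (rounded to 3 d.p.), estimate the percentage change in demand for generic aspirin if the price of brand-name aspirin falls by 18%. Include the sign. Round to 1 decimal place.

At P_x = 11.8, P_y = 31.58: Q_x = 188.606.
∂Q_x/∂P_y = 6.7.
ε = (∂Q_x/∂P_y)(P_y/Q_x) = 6.7000 × 31.58/188.606 ≈ 1.122.
%ΔQ_x ≈ ε × %ΔP_y = 1.122 × (-18%) = -20.2%.

-20.2%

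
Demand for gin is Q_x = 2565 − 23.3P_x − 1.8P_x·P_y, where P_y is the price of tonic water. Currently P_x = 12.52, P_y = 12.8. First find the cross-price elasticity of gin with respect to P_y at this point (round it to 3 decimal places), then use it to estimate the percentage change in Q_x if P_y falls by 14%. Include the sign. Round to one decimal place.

2.0%

At P_x = 12.52, P_y = 12.8: Q_x = 1984.823.
∂Q_x/∂P_y = -1.8P_x = -22.5360.
ε = (∂Q_x/∂P_y)(P_y/Q_x) = -22.5360 × 12.8/1984.823 ≈ -0.145.
%ΔQ_x ≈ ε × %ΔP_y = -0.145 × (-14%) = 2.0%.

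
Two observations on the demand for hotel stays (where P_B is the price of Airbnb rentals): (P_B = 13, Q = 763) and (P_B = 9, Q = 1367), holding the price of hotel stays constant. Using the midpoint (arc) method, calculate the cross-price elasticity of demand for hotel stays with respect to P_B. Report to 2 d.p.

ΔQ_A = 1367 − 763 = 604; ΔP_B = 9 − 13 = -4.
Midpoints: Q̄_A = 1065.0, P̄_B = 11.00.
ε = (ΔQ_A/Q̄_A)/(ΔP_B/P̄_B) = (604/1065.0)/(-4/11.00) ≈ -1.56.
ε < 0: hotel stays and Airbnb rentals are complements.

-1.56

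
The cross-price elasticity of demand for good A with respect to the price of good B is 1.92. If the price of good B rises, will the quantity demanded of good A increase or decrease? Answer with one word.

ε > 0 and the price of good B rises, so the quantity of good A moves in the same direction: it increases.

increase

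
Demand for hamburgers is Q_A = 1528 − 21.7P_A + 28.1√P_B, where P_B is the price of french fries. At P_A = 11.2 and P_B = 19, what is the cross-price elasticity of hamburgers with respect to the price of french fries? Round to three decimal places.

At P_A = 11.2 and P_B = 19: Q_A = 1407.445.
∂Q_A/∂P_B = 28.1/(2√P_B) = 28.1/(2√19) = 3.2233.
ε = (∂Q_A/∂P_B)(P_B/Q_A) = 3.2233 × (19/1407.445) ≈ 0.044.
ε > 0: substitutes.

0.044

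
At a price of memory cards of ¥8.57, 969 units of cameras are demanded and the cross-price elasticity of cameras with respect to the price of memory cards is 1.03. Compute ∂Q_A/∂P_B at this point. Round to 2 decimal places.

ε = (∂Q_A/∂P_B)·(P_B/Q_A) ⇒ ∂Q_A/∂P_B = ε·Q_A/P_B = 1.03 × 969/8.57 ≈ 116.46.

116.46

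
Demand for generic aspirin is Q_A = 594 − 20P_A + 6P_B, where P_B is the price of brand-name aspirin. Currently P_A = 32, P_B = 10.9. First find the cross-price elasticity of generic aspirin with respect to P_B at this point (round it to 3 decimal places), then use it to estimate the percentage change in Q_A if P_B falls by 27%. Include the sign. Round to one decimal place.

-91.0%

At P_A = 32, P_B = 10.9: Q_A = 19.4.
∂Q_A/∂P_B = 6.
ε = (∂Q_A/∂P_B)(P_B/Q_A) = 6.0000 × 10.9/19.4 ≈ 3.371.
%ΔQ_A ≈ ε × %ΔP_B = 3.371 × (-27%) = -91.0%.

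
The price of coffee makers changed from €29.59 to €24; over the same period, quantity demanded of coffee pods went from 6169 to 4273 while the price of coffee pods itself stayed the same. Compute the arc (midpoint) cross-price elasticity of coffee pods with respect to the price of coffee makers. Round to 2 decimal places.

ΔQ_A = 4273 − 6169 = -1896; ΔP_B = 24 − 29.59 = -5.59.
Midpoints: Q̄_A = 5221.0, P̄_B = 26.80.
ε = (ΔQ_A/Q̄_A)/(ΔP_B/P̄_B) = (-1896/5221.0)/(-5.59/26.80) ≈ 1.74.

1.74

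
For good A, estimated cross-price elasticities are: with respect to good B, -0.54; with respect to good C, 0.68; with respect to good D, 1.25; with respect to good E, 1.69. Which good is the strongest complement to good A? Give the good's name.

good B

Complements have ε < 0. The most negative value is -0.54 (good B).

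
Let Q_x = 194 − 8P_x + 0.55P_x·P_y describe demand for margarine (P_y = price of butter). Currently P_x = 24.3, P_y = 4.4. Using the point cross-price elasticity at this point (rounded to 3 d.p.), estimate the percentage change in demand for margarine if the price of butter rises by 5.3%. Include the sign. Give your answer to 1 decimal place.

At P_x = 24.3, P_y = 4.4: Q_x = 58.406.
∂Q_x/∂P_y = 0.55P_x = 13.3650.
ε = (∂Q_x/∂P_y)(P_y/Q_x) = 13.3650 × 4.4/58.406 ≈ 1.007.
%ΔQ_x ≈ ε × %ΔP_y = 1.007 × (5.3%) = 5.3%.

5.3%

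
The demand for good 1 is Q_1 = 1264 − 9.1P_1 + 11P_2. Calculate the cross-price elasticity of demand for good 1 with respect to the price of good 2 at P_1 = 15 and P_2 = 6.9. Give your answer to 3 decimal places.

At P_1 = 15 and P_2 = 6.9: Q_1 = 1203.4.
∂Q_1/∂P_2 = 11.
ε = (∂Q_1/∂P_2)(P_2/Q_1) = 11 × (6.9/1203.4) ≈ 0.063.
Since ε > 0, good 1 and good 2 are substitutes.

0.063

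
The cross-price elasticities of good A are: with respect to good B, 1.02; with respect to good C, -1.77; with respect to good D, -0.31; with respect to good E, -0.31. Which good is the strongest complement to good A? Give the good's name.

Complements have ε < 0. The most negative value is -1.77 (good C).

good C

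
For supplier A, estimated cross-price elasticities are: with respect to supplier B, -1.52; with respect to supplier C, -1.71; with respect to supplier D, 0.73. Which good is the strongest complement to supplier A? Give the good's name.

Complements have ε < 0. The most negative value is -1.71 (supplier C).

supplier C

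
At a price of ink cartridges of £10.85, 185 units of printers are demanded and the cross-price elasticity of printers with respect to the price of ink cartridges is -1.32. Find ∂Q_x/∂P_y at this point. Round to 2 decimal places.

-22.51

ε = (∂Q_x/∂P_y)·(P_y/Q_x) ⇒ ∂Q_x/∂P_y = ε·Q_x/P_y = -1.32 × 185/10.85 ≈ -22.51.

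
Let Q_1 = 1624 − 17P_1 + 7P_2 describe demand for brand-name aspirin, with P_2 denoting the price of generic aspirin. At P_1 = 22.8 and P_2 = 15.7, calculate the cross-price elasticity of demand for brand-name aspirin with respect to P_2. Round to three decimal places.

At P_1 = 22.8 and P_2 = 15.7: Q_1 = 1346.3.
∂Q_1/∂P_2 = 7.
ε = (∂Q_1/∂P_2)(P_2/Q_1) = 7 × (15.7/1346.3) ≈ 0.082.

0.082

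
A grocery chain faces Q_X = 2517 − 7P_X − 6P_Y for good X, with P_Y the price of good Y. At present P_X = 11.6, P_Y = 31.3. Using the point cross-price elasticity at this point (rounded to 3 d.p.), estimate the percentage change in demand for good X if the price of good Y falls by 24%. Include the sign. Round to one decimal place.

2.0%

At P_X = 11.6, P_Y = 31.3: Q_X = 2248.
∂Q_X/∂P_Y = -6.
ε = (∂Q_X/∂P_Y)(P_Y/Q_X) = -6.0000 × 31.3/2248 ≈ -0.084.
%ΔQ_X ≈ ε × %ΔP_Y = -0.084 × (-24%) = 2.0%.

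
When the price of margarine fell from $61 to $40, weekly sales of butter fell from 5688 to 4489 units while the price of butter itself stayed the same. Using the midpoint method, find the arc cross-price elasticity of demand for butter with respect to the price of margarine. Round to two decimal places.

0.57

ΔQ_A = 4489 − 5688 = -1199; ΔP_B = 40 − 61 = -21.
Midpoints: Q̄_A = 5088.5, P̄_B = 50.50.
ε = (ΔQ_A/Q̄_A)/(ΔP_B/P̄_B) = (-1199/5088.5)/(-21/50.50) ≈ 0.57.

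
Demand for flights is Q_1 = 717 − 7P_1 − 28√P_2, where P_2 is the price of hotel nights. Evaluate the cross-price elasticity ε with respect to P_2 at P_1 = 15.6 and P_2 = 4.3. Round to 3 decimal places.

-0.053

At P_1 = 15.6 and P_2 = 4.3: Q_1 = 549.738.
∂Q_1/∂P_2 = -28/(2√P_2) = -28/(2√4.3) = -6.7514.
ε = (∂Q_1/∂P_2)(P_2/Q_1) = -6.7514 × (4.3/549.738) ≈ -0.053.
ε < 0: complements.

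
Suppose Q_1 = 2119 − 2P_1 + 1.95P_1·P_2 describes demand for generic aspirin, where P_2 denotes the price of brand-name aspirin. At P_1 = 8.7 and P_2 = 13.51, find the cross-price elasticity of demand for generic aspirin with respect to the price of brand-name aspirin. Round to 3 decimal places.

At P_1 = 8.7 and P_2 = 13.51: Q_1 = 2330.797.
∂Q_1/∂P_2 = 1.95P_1 = 1.95(8.7) = 16.9650.
ε = (∂Q_1/∂P_2)(P_2/Q_1) = 16.9650 × (13.51/2330.797) ≈ 0.098.
ε > 0: substitutes.

0.098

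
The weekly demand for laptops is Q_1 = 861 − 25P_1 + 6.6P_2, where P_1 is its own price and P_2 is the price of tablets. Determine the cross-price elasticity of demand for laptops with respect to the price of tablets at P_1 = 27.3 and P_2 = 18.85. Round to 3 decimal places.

0.411

At P_1 = 27.3 and P_2 = 18.85: Q_1 = 302.91.
∂Q_1/∂P_2 = 6.6.
ε = (∂Q_1/∂P_2)(P_2/Q_1) = 6.6 × (18.85/302.91) ≈ 0.411.
Since ε > 0, laptops and tablets are substitutes.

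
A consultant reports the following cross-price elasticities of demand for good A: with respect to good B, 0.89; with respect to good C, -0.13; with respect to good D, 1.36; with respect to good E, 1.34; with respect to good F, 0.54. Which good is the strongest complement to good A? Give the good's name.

Complements have ε < 0. The most negative value is -0.13 (good C).

good C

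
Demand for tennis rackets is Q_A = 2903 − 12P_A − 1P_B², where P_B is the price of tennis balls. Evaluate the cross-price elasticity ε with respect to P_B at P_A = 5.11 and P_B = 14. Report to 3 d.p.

At P_A = 5.11 and P_B = 14: Q_A = 2645.68.
∂Q_A/∂P_B = -2P_B = -2(14) = -28.0000.
ε = (∂Q_A/∂P_B)(P_B/Q_A) = -28.0000 × (14/2645.68) ≈ -0.148.

-0.148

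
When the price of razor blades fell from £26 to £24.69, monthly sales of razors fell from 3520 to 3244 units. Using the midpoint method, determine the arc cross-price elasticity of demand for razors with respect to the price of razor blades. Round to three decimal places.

1.579

ΔQ_A = 3244 − 3520 = -276; ΔP_B = 24.69 − 26 = -1.31.
Midpoints: Q̄_A = 3382.0, P̄_B = 25.34.
ε = (ΔQ_A/Q̄_A)/(ΔP_B/P̄_B) = (-276/3382.0)/(-1.31/25.34) ≈ 1.579.
ε > 0: razors and razor blades are substitutes.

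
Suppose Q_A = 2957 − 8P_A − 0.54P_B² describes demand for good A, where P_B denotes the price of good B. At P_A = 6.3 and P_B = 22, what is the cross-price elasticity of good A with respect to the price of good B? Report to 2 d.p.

-0.20

At P_A = 6.3 and P_B = 22: Q_A = 2645.24.
∂Q_A/∂P_B = -1.08P_B = -1.08(22) = -23.7600.
ε = (∂Q_A/∂P_B)(P_B/Q_A) = -23.7600 × (22/2645.24) ≈ -0.20.
ε < 0: complements.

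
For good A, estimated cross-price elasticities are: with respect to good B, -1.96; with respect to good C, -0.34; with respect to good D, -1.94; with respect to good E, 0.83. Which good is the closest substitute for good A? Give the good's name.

Substitutes have ε > 0. Among the positive values, 0.83 (good E) is largest.

good E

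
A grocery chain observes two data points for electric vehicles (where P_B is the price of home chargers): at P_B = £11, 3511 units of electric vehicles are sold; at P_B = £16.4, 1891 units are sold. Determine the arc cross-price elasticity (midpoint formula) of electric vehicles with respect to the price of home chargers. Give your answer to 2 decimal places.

-1.52

ΔQ_A = 1891 − 3511 = -1620; ΔP_B = 16.4 − 11 = 5.4.
Midpoints: Q̄_A = 2701.0, P̄_B = 13.70.
ε = (ΔQ_A/Q̄_A)/(ΔP_B/P̄_B) = (-1620/2701.0)/(5.4/13.70) ≈ -1.52.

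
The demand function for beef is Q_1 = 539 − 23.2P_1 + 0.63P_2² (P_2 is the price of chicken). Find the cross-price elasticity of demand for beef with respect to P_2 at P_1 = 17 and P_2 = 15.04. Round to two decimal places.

At P_1 = 17 and P_2 = 15.04: Q_1 = 287.107.
∂Q_1/∂P_2 = 1.26P_2 = 1.26(15.04) = 18.9504.
ε = (∂Q_1/∂P_2)(P_2/Q_1) = 18.9504 × (15.04/287.107) ≈ 0.99.
ε > 0: substitutes.

0.99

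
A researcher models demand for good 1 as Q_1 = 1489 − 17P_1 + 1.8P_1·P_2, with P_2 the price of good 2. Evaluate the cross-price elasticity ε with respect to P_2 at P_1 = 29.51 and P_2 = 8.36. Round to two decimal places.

At P_1 = 29.51 and P_2 = 8.36: Q_1 = 1431.396.
∂Q_1/∂P_2 = 1.8P_1 = 1.8(29.51) = 53.1180.
ε = (∂Q_1/∂P_2)(P_2/Q_1) = 53.1180 × (8.36/1431.396) ≈ 0.31.

0.31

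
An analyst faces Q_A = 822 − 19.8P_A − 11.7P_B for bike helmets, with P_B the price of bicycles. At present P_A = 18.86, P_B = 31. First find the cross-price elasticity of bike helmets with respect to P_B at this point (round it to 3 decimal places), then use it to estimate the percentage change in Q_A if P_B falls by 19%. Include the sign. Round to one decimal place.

80.3%

At P_A = 18.86, P_B = 31: Q_A = 85.872.
∂Q_A/∂P_B = -11.7.
ε = (∂Q_A/∂P_B)(P_B/Q_A) = -11.7000 × 31/85.872 ≈ -4.224.
%ΔQ_A ≈ ε × %ΔP_B = -4.224 × (-19%) = 80.3%.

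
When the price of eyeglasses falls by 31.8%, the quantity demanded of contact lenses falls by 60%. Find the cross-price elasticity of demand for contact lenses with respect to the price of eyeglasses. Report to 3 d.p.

ε = (%ΔQ of contact lenses) / (%ΔP of eyeglasses) = (-60%) / (-31.8%) ≈ 1.887.
Positive cross-price elasticity: substitutes.

1.887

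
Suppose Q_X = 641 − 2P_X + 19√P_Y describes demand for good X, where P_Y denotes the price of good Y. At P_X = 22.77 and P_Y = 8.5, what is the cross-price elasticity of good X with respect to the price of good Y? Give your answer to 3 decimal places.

0.043

At P_X = 22.77 and P_Y = 8.5: Q_X = 650.854.
∂Q_X/∂P_Y = 19/(2√P_Y) = 19/(2√8.5) = 3.2585.
ε = (∂Q_X/∂P_Y)(P_Y/Q_X) = 3.2585 × (8.5/650.854) ≈ 0.043.
ε > 0: substitutes.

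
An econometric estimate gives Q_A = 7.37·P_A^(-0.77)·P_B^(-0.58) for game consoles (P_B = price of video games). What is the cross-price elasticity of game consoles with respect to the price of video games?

-0.58

In a log-linear (constant-elasticity) demand function, the coefficient on the exponent of P_B is the cross-price elasticity.
ε = -0.58. Negative, so game consoles and video games are complements.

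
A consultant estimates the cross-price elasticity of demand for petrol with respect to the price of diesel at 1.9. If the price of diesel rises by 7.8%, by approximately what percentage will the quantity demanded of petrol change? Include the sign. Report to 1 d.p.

14.8%

%ΔQ ≈ ε × %ΔP of diesel = 1.9 × (7.8%) = 14.8%.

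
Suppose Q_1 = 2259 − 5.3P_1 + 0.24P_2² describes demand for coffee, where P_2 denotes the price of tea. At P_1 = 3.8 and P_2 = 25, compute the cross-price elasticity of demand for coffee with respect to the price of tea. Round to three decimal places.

0.126

At P_1 = 3.8 and P_2 = 25: Q_1 = 2388.86.
∂Q_1/∂P_2 = 0.48P_2 = 0.48(25) = 12.0000.
ε = (∂Q_1/∂P_2)(P_2/Q_1) = 12.0000 × (25/2388.86) ≈ 0.126.
ε > 0: substitutes.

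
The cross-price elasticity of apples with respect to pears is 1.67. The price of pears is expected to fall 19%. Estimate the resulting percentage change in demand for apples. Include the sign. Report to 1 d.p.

%ΔQ ≈ ε × %ΔP of pears = 1.67 × (-19%) = -31.7%.
Demand for apples falls by about 31.7%.

-31.7%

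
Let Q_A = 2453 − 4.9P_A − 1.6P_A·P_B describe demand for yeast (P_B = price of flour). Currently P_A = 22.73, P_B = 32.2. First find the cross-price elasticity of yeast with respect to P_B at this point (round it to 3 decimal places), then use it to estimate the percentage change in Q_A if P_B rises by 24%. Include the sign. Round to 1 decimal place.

-24.0%

At P_A = 22.73, P_B = 32.2: Q_A = 1170.573.
∂Q_A/∂P_B = -1.6P_A = -36.3680.
ε = (∂Q_A/∂P_B)(P_B/Q_A) = -36.3680 × 32.2/1170.573 ≈ -1.000.
%ΔQ_A ≈ ε × %ΔP_B = -1.000 × (24%) = -24.0%.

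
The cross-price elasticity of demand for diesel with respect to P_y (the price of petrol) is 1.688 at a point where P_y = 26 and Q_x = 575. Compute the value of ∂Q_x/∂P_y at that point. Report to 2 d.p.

ε = (∂Q_x/∂P_y)·(P_y/Q_x) ⇒ ∂Q_x/∂P_y = ε·Q_x/P_y = 1.688 × 575/26 ≈ 37.33.

37.33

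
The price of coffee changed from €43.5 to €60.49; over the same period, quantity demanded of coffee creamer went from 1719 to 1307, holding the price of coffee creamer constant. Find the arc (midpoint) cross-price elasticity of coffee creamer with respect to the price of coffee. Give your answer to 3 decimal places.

ΔQ_A = 1307 − 1719 = -412; ΔP_B = 60.49 − 43.5 = 16.99.
Midpoints: Q̄_A = 1513.0, P̄_B = 52.00.
ε = (ΔQ_A/Q̄_A)/(ΔP_B/P̄_B) = (-412/1513.0)/(16.99/52.00) ≈ -0.833.

-0.833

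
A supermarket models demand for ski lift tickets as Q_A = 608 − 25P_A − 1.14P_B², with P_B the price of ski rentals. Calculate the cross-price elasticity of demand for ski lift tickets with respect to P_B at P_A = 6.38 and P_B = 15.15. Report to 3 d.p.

-2.801

At P_A = 6.38 and P_B = 15.15: Q_A = 186.844.
∂Q_A/∂P_B = -2.28P_B = -2.28(15.15) = -34.5420.
ε = (∂Q_A/∂P_B)(P_B/Q_A) = -34.5420 × (15.15/186.844) ≈ -2.801.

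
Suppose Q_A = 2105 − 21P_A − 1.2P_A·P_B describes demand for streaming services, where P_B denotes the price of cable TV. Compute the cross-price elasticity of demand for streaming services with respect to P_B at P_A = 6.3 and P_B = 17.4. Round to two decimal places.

-0.07

At P_A = 6.3 and P_B = 17.4: Q_A = 1841.156.
∂Q_A/∂P_B = -1.2P_A = -1.2(6.3) = -7.5600.
ε = (∂Q_A/∂P_B)(P_B/Q_A) = -7.5600 × (17.4/1841.156) ≈ -0.07.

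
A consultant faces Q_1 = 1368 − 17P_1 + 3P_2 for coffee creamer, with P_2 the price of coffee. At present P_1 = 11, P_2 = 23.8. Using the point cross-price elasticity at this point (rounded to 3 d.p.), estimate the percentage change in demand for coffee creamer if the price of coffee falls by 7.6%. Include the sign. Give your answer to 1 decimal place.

-0.4%

At P_1 = 11, P_2 = 23.8: Q_1 = 1252.4.
∂Q_1/∂P_2 = 3.
ε = (∂Q_1/∂P_2)(P_2/Q_1) = 3.0000 × 23.8/1252.4 ≈ 0.057.
%ΔQ_1 ≈ ε × %ΔP_2 = 0.057 × (-7.6%) = -0.4%.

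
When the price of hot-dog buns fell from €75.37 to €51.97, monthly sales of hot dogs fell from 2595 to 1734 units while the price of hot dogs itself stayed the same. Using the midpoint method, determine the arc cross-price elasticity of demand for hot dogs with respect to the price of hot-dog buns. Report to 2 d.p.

1.08

ΔQ_A = 1734 − 2595 = -861; ΔP_B = 51.97 − 75.37 = -23.4.
Midpoints: Q̄_A = 2164.5, P̄_B = 63.67.
ε = (ΔQ_A/Q̄_A)/(ΔP_B/P̄_B) = (-861/2164.5)/(-23.4/63.67) ≈ 1.08.
ε > 0: hot dogs and hot-dog buns are substitutes.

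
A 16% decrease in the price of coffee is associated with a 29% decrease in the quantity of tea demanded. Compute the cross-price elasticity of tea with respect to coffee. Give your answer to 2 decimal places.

ε = (%ΔQ of tea) / (%ΔP of coffee) = (-29%) / (-16%) ≈ 1.81.
Positive cross-price elasticity: substitutes.

1.81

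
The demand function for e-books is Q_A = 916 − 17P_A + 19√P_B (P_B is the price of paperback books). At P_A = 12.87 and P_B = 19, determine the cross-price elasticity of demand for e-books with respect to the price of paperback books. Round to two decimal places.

0.05

At P_A = 12.87 and P_B = 19: Q_A = 780.029.
∂Q_A/∂P_B = 19/(2√P_B) = 19/(2√19) = 2.1794.
ε = (∂Q_A/∂P_B)(P_B/Q_A) = 2.1794 × (19/780.029) ≈ 0.05.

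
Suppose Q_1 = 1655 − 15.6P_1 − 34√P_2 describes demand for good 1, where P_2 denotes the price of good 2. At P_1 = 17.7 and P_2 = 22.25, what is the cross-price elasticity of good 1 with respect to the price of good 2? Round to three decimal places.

-0.066

At P_1 = 17.7 and P_2 = 22.25: Q_1 = 1218.502.
∂Q_1/∂P_2 = -34/(2√P_2) = -34/(2√22.25) = -3.6040.
ε = (∂Q_1/∂P_2)(P_2/Q_1) = -3.6040 × (22.25/1218.502) ≈ -0.066.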